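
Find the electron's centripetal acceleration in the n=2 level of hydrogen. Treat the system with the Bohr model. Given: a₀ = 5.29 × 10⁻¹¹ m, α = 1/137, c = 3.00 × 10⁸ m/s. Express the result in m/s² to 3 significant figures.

5.67 × 10²¹ m/s²

r = n²a₀/Z = 2.12 × 10⁻¹⁰ m, v = Zαc/n = 1.09 × 10⁶ m/s
a = v²/r = (1.09 × 10⁶)² / 2.12 × 10⁻¹⁰ = 5.67 × 10²¹ m/s²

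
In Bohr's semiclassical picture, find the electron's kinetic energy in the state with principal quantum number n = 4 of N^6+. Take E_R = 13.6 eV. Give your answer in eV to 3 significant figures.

For a Coulomb orbit the virial theorem gives K = −E_n.
E_n = −E_R·Z²/n², so K = E_R·Z²/n² = 13.6 × 7²/4² = 41.6 eV

41.6 eV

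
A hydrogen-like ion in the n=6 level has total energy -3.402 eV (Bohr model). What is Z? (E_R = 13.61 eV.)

3

E_n = −E_R Z²/n² ⇒ Z² = −E_n n²/E_R = 3.402 × 6² / 13.61 ≈ 9.00
Z = 3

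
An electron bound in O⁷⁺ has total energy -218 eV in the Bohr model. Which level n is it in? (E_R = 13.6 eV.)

E_n = −E_R Z²/n² ⇒ n² = E_R Z²/(−E_n) = 13.6 × 8² / 218 ≈ 3.99
n = 2

2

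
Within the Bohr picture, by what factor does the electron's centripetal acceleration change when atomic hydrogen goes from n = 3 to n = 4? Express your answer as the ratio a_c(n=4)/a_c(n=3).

a_c ∝ Z^3 · n^-4; with Z fixed, a_c ∝ n^-4.
a_c(n=4)/a_c(n=3) = (4/3)^-4 = 81/256

81/256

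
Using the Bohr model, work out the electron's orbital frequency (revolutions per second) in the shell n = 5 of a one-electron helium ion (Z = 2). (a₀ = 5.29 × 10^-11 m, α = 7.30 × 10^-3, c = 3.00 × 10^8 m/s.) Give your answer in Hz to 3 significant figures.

r = n²a₀/Z = 6.61 × 10^-10 m, v = Zαc/n = 8.76 × 10^5 m/s
f = v/(2πr) = 2.11 × 10^14 Hz

2.11 × 10^14 Hz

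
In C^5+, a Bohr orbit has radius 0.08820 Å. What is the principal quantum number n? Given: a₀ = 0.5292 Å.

1

r_n = n²a₀/Z ⇒ n² = rZ/a₀ = 0.08820 × 6 / 0.5292 ≈ 1.00
n = 1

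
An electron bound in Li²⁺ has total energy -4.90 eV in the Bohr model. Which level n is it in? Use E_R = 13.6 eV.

E_n = −E_R Z²/n² ⇒ n² = E_R Z²/(−E_n) = 13.6 × 3² / 4.90 ≈ 24.98
n = 5

5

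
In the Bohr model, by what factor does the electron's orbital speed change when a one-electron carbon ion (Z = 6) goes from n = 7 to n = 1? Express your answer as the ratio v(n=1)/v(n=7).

v ∝ Z^1 · n^-1; with Z fixed, v ∝ n^-1.
v(n=1)/v(n=7) = (1/7)^-1 = 7

7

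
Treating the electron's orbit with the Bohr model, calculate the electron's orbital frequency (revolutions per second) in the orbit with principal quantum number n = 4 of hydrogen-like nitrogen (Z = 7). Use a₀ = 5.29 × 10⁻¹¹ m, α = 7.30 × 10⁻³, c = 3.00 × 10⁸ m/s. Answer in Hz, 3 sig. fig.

r = n²a₀/Z = 1.21 × 10⁻¹⁰ m, v = Zαc/n = 3.83 × 10⁶ m/s
f = v/(2πr) = 5.04 × 10¹⁵ Hz

5.04 × 10¹⁵ Hz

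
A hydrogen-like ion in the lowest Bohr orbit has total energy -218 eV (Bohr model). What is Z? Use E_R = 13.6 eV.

E_n = −E_R Z²/n² ⇒ Z² = −E_n n²/E_R = 218 × 1² / 13.6 ≈ 16.03
Z = 4

4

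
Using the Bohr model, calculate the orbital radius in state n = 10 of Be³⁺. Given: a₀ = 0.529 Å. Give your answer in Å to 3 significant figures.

13.2 Å

r_n = n²a₀/Z = 10² × 0.529 / 4
    = 100 × 0.529 / 4 = 13.2 Å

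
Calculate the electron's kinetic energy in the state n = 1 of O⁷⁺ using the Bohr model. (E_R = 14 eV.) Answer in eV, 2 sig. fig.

900 eV

For a Coulomb orbit the virial theorem gives K = −E_n.
E_n = −E_R·Z²/n², so K = E_R·Z²/n² = 14 × 8²/1² = 900 eV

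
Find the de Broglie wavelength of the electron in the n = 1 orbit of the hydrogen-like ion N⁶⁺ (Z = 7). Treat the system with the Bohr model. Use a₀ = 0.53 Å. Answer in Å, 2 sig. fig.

0.48 Å

The Bohr quantisation condition is nλ = 2πr_n.
r_n = n²a₀/Z = 0.076 Å
λ = 2πr_n/n = 2π·0.076/1 = 0.48 Å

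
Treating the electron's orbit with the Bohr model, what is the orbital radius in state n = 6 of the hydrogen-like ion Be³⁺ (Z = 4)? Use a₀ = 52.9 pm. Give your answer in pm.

476 pm

r_n = n²a₀/Z = 6² × 52.9 / 4
    = 36 × 52.9 / 4 = 476 pm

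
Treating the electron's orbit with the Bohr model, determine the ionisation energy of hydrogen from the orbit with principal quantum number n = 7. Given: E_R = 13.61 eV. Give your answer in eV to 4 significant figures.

0.2778 eV

E_n = −E_R·Z²/n² = −13.61 × 1²/7² eV = -0.2778 eV
Ionisation energy = −E_n = 0.2778 eV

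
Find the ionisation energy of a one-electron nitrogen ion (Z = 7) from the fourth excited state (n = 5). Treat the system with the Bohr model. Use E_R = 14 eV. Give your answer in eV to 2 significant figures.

E_n = −E_R·Z²/n² = −14 × 7²/5² eV = -27 eV
Ionisation energy = −E_n = 27 eV

27 eV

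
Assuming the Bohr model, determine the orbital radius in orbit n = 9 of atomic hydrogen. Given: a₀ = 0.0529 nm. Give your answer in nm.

4.28 nm

r_n = n²a₀/Z = 9² × 0.0529 / 1
    = 81 × 0.0529 / 1 = 4.28 nm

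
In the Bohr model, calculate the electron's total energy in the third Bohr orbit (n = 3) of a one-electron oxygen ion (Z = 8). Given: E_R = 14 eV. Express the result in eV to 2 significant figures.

-100 eV

E_n = −E_R·Z²/n² = −14 × 8²/3² = -100 eV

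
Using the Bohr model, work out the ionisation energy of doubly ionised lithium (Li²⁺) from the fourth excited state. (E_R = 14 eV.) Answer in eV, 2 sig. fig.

E_n = −E_R·Z²/n² = −14 × 3²/5² eV = -5.0 eV
Ionisation energy = −E_n = 5.0 eV

5.0 eV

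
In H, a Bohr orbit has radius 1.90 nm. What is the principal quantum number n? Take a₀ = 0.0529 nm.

6

r_n = n²a₀/Z ⇒ n² = rZ/a₀ = 1.90 × 1 / 0.0529 ≈ 35.92
n = 6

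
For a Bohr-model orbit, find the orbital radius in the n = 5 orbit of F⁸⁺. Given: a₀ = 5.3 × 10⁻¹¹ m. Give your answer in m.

1.5 × 10⁻¹⁰ m

r_n = n²a₀/Z = 5² × 5.3 × 10⁻¹¹ / 9
    = 25 × 5.3 × 10⁻¹¹ / 9 = 1.5 × 10⁻¹⁰ m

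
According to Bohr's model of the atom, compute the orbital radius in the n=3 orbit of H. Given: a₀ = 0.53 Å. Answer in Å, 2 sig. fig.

4.8 Å

r_n = n²a₀/Z = 3² × 0.53 / 1
    = 9 × 0.53 / 1 = 4.8 Å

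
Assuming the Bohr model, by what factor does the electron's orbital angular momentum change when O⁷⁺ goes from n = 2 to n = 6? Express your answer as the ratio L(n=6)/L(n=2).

L = nℏ depends only on n, so L ∝ n.
L(n=6)/L(n=2) = (6/2)^1 = 3

3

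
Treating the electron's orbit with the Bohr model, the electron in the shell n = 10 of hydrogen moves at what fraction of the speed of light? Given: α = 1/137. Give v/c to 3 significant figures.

v_n = Zαc/n, so v/c = Zα/n = 1 × 0.00730 / 10 = 0.000730

0.000730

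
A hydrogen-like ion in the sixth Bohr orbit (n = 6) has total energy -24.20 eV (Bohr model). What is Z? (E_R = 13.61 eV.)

8

E_n = −E_R Z²/n² ⇒ Z² = −E_n n²/E_R = 24.20 × 6² / 13.61 ≈ 64.01
Z = 8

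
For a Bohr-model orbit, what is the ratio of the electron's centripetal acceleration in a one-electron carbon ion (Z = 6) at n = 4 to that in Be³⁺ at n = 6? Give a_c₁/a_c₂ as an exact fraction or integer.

a_c ∝ Z^3 · n^-4
a_c₁/a_c₂ = (6/4)^3 · (4/6)^-4 = 2187/128

2187/128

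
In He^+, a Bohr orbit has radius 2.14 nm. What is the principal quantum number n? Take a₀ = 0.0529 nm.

9

r_n = n²a₀/Z ⇒ n² = rZ/a₀ = 2.14 × 2 / 0.0529 ≈ 80.91
n = 9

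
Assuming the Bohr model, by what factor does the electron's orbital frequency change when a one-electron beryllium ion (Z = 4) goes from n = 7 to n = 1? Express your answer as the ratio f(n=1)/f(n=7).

f ∝ Z^2 · n^-3; with Z fixed, f ∝ n^-3.
f(n=1)/f(n=7) = (1/7)^-3 = 343

343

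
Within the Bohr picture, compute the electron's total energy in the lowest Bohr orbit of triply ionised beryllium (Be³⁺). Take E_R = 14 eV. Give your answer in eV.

E_n = −E_R·Z²/n² = −14 × 4²/1² = -220 eV

-220 eV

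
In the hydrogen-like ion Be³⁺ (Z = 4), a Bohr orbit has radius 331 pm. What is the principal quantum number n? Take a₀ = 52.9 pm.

5

r_n = n²a₀/Z ⇒ n² = rZ/a₀ = 331 × 4 / 52.9 ≈ 25.03
n = 5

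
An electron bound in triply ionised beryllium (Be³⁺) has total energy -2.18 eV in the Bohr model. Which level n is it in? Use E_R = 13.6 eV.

E_n = −E_R Z²/n² ⇒ n² = E_R Z²/(−E_n) = 13.6 × 4² / 2.18 ≈ 99.82
n = 10

10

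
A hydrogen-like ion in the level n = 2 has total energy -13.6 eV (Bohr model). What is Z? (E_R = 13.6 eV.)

E_n = −E_R Z²/n² ⇒ Z² = −E_n n²/E_R = 13.6 × 2² / 13.6 ≈ 4.00
Z = 2

2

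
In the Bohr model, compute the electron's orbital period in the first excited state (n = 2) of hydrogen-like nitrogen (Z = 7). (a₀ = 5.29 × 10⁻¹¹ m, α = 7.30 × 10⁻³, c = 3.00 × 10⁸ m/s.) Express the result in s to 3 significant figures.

2.48 × 10⁻¹⁷ s

r = n²a₀/Z = 2²·5.29 × 10⁻¹¹/7 = 3.02 × 10⁻¹¹ m
v = Zαc/n = 7·0.00730·3.00 × 10⁸/2 = 7.67 × 10⁶ m/s
T = 2πr/v = 2.48 × 10⁻¹⁷ s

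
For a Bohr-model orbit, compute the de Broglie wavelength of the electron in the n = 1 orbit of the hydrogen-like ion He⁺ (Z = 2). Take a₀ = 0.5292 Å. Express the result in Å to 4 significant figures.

The Bohr quantisation condition is nλ = 2πr_n.
r_n = n²a₀/Z = 0.2646 Å
λ = 2πr_n/n = 2π·0.2646/1 = 1.663 Å

1.663 Å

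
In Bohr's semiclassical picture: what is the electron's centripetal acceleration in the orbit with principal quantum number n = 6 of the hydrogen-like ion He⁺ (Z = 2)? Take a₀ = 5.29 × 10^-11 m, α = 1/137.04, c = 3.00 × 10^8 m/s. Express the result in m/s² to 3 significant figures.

5.59 × 10^20 m/s²

r = n²a₀/Z = 9.52 × 10^-10 m, v = Zαc/n = 7.30 × 10^5 m/s
a = v²/r = (7.30 × 10^5)² / 9.52 × 10^-10 = 5.59 × 10^20 m/s²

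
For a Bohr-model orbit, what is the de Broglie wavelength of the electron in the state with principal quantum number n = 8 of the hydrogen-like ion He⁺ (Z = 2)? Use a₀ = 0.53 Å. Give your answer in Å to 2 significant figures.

13 Å

The Bohr quantisation condition is nλ = 2πr_n.
r_n = n²a₀/Z = 17 Å
λ = 2πr_n/n = 2π·17/8 = 13 Å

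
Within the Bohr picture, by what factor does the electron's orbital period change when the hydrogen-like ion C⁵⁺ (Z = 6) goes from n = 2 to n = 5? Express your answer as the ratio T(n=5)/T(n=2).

125/8

T ∝ Z^-2 · n^3; with Z fixed, T ∝ n^3.
T(n=5)/T(n=2) = (5/2)^3 = 125/8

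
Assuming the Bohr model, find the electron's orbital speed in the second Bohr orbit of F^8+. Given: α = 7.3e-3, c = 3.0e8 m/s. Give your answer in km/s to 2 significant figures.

v_n = Zαc/n = 9 × 0.0073 × 3.0e8 / 2
    = 9900 km/s

9900 km/s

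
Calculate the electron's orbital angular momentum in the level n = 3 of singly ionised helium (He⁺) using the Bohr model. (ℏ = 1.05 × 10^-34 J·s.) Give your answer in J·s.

3.15 × 10^-34 J·s

L_n = nℏ = 3 × 1.05 × 10^-34 = 3.15 × 10^-34 J·s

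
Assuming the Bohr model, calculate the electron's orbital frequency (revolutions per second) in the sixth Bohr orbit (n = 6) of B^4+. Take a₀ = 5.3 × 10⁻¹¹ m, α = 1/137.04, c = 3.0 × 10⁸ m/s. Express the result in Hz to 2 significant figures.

r = n²a₀/Z = 3.8 × 10⁻¹⁰ m, v = Zαc/n = 1.8 × 10⁶ m/s
f = v/(2πr) = 7.6 × 10¹⁴ Hz

7.6 × 10¹⁴ Hz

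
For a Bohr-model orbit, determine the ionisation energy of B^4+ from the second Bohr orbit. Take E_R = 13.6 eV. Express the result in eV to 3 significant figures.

E_n = −E_R·Z²/n² = −13.6 × 5²/2² eV = -85.0 eV
Ionisation energy = −E_n = 85.0 eV

85.0 eV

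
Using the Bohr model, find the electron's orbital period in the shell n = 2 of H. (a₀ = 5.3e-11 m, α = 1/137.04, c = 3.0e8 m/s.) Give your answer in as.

1200 as

r = n²a₀/Z = 2²·5.3e-11/1 = 2.1e-10 m
v = Zαc/n = 1·0.0073·3.0e8/2 = 1.1e6 m/s
T = 2πr/v = 1.2e-15 s = 1200 as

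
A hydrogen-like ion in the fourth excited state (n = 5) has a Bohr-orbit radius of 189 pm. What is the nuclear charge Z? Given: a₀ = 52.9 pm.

r_n = n²a₀/Z ⇒ Z = n²a₀/r = 5² × 52.9 / 189 ≈ 7.00
Z = 7

7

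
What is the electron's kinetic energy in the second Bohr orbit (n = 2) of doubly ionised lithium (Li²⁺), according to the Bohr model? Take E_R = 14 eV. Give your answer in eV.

32 eV

For a Coulomb orbit the virial theorem gives K = −E_n.
E_n = −E_R·Z²/n², so K = E_R·Z²/n² = 14 × 3²/2² = 32 eV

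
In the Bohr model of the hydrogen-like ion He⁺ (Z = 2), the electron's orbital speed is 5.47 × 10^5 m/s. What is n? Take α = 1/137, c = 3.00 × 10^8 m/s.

8

v_n = Zαc/n ⇒ n = Zαc/v = 2 × 0.00730 × 3.00 × 10^8 / 5.47 × 10^5 ≈ 8.01
n = 8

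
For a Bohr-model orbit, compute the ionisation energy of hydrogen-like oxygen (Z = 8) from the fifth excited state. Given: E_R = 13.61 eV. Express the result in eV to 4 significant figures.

E_n = −E_R·Z²/n² = −13.61 × 8²/6² eV = -24.20 eV
Ionisation energy = −E_n = 24.20 eV

24.20 eV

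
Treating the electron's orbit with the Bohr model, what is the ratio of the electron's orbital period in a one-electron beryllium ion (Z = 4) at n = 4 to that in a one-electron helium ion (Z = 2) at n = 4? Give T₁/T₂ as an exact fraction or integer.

T ∝ Z^-2 · n^3
T₁/T₂ = (4/2)^-2 · (4/4)^3 = 1/4

1/4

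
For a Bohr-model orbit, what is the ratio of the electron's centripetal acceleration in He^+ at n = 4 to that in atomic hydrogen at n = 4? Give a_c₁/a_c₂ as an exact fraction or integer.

a_c ∝ Z^3 · n^-4
a_c₁/a_c₂ = (2/1)^3 · (4/4)^-4 = 8

8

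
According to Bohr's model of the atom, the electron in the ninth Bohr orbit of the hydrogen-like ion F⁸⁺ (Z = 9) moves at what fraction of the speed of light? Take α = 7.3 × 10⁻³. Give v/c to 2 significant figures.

v_n = Zαc/n, so v/c = Zα/n = 9 × 0.0073 / 9 = 0.0073

0.0073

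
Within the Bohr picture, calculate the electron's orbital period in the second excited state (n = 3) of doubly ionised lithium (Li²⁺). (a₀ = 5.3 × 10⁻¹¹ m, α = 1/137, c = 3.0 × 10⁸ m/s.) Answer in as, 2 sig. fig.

460 as

r = n²a₀/Z = 3²·5.3 × 10⁻¹¹/3 = 1.6 × 10⁻¹⁰ m
v = Zαc/n = 3·0.0073·3.0 × 10⁸/3 = 2.2 × 10⁶ m/s
T = 2πr/v = 4.6 × 10⁻¹⁶ s = 460 as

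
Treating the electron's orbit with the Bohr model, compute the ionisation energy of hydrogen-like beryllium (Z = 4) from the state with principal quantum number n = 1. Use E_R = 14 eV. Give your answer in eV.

220 eV

E_n = −E_R·Z²/n² = −14 × 4²/1² eV = -220 eV
Ionisation energy = −E_n = 220 eV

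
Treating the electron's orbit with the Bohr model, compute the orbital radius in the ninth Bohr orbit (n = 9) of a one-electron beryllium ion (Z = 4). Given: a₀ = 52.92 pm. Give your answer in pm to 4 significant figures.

r_n = n²a₀/Z = 9² × 52.92 / 4
    = 81 × 52.92 / 4 = 1072 pm

1072 pm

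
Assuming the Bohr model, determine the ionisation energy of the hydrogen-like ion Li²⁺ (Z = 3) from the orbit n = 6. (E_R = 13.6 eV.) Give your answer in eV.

3.40 eV

E_n = −E_R·Z²/n² = −13.6 × 3²/6² eV = -3.40 eV
Ionisation energy = −E_n = 3.40 eV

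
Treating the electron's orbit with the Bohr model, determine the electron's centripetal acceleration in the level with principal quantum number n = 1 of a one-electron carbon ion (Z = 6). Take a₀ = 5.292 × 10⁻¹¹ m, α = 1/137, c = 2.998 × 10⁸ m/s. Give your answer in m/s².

r = n²a₀/Z = 8.820 × 10⁻¹² m, v = Zαc/n = 1.313 × 10⁷ m/s
a = v²/r = (1.313 × 10⁷)² / 8.820 × 10⁻¹² = 1.955 × 10²⁵ m/s²

1.955 × 10²⁵ m/s²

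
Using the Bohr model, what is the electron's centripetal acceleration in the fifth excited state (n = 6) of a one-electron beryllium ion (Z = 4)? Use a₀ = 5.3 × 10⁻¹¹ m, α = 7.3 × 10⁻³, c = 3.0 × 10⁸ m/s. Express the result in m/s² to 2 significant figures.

4.5 × 10²¹ m/s²

r = n²a₀/Z = 4.8 × 10⁻¹⁰ m, v = Zαc/n = 1.5 × 10⁶ m/s
a = v²/r = (1.5 × 10⁶)² / 4.8 × 10⁻¹⁰ = 4.5 × 10²¹ m/s²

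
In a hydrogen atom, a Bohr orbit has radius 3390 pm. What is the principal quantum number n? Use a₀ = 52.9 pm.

r_n = n²a₀/Z ⇒ n² = rZ/a₀ = 3390 × 1 / 52.9 ≈ 64.08
n = 8

8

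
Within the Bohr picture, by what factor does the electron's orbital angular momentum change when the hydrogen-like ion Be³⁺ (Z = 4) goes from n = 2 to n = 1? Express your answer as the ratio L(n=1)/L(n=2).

L = nℏ depends only on n, so L ∝ n.
L(n=1)/L(n=2) = (1/2)^1 = 1/2

1/2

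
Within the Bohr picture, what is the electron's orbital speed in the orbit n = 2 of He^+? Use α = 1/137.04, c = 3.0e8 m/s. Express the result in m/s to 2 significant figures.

2.2e6 m/s

v_n = Zαc/n = 2 × 0.0073 × 3.0e8 / 2
    = 2.2e6 m/s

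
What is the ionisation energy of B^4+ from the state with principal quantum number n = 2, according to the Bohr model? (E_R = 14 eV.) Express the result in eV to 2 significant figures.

E_n = −E_R·Z²/n² = −14 × 5²/2² eV = -88 eV
Ionisation energy = −E_n = 88 eV

88 eV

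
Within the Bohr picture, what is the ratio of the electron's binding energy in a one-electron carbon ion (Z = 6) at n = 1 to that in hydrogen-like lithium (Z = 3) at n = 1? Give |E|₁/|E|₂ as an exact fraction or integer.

4

|E| ∝ Z^2 · n^-2
|E|₁/|E|₂ = (6/3)^2 · (1/1)^-2 = 4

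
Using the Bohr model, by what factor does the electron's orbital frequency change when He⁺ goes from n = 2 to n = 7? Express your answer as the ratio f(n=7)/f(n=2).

f ∝ Z^2 · n^-3; with Z fixed, f ∝ n^-3.
f(n=7)/f(n=2) = (7/2)^-3 = 8/343

8/343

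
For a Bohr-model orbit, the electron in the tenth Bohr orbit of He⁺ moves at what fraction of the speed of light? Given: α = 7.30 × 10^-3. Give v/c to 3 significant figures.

v_n = Zαc/n, so v/c = Zα/n = 2 × 0.00730 / 10 = 0.00146

0.00146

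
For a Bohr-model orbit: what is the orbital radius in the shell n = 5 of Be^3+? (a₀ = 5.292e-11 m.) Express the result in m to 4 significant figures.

3.308e-10 m

r_n = n²a₀/Z = 5² × 5.292e-11 / 4
    = 25 × 5.292e-11 / 4 = 3.308e-10 m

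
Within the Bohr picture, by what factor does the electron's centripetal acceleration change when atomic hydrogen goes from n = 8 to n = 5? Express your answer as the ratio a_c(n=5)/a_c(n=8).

a_c ∝ Z^3 · n^-4; with Z fixed, a_c ∝ n^-4.
a_c(n=5)/a_c(n=8) = (5/8)^-4 = 4096/625

4096/625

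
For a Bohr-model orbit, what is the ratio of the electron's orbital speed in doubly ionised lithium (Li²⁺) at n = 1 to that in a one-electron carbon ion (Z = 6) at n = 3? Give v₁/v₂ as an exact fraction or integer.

v ∝ Z^1 · n^-1
v₁/v₂ = (3/6)^1 · (1/3)^-1 = 3/2

3/2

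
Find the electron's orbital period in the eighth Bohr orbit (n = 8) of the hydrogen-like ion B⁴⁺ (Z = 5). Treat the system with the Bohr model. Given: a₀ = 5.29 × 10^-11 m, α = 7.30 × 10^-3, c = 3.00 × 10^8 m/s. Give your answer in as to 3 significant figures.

r = n²a₀/Z = 8²·5.29 × 10^-11/5 = 6.77 × 10^-10 m
v = Zαc/n = 5·0.00730·3.00 × 10^8/8 = 1.37 × 10^6 m/s
T = 2πr/v = 3.11 × 10^-15 s = 3110 as

3110 as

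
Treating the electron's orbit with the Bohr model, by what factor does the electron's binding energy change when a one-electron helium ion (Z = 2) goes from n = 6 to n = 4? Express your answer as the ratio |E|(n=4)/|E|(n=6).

9/4

|E| ∝ Z^2 · n^-2; with Z fixed, |E| ∝ n^-2.
|E|(n=4)/|E|(n=6) = (4/6)^-2 = 9/4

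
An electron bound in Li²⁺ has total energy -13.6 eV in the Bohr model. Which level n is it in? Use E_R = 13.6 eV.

E_n = −E_R Z²/n² ⇒ n² = E_R Z²/(−E_n) = 13.6 × 3² / 13.6 ≈ 9.00
n = 3

3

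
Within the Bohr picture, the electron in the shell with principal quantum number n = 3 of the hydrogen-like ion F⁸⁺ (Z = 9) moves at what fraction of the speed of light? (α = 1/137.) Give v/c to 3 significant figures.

v_n = Zαc/n, so v/c = Zα/n = 9 × 0.00730 / 3 = 0.0219

0.0219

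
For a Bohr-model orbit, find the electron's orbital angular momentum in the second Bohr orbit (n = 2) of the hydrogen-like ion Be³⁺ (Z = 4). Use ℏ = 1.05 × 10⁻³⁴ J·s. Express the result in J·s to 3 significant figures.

2.10 × 10⁻³⁴ J·s

L_n = nℏ = 2 × 1.05 × 10⁻³⁴ = 2.10 × 10⁻³⁴ J·s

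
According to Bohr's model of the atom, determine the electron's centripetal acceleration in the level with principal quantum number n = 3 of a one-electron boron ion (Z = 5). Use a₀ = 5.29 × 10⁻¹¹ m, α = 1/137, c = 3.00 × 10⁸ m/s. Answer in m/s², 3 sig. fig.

1.40 × 10²³ m/s²

r = n²a₀/Z = 9.52 × 10⁻¹¹ m, v = Zαc/n = 3.65 × 10⁶ m/s
a = v²/r = (3.65 × 10⁶)² / 9.52 × 10⁻¹¹ = 1.40 × 10²³ m/s²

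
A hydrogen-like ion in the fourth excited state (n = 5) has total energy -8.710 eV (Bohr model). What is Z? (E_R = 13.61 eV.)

4

E_n = −E_R Z²/n² ⇒ Z² = −E_n n²/E_R = 8.710 × 5² / 13.61 ≈ 16.00
Z = 4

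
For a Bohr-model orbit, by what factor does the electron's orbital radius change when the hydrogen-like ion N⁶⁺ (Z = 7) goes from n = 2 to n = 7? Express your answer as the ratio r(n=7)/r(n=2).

49/4

r ∝ Z^-1 · n^2; with Z fixed, r ∝ n^2.
r(n=7)/r(n=2) = (7/2)^2 = 49/4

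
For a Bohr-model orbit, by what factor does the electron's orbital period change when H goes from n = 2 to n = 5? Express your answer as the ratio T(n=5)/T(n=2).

125/8

T ∝ Z^-2 · n^3; with Z fixed, T ∝ n^3.
T(n=5)/T(n=2) = (5/2)^3 = 125/8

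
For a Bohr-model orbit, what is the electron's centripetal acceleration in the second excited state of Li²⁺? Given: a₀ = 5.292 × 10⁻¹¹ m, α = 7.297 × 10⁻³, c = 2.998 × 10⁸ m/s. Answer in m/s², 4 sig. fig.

3.014 × 10²² m/s²

r = n²a₀/Z = 1.588 × 10⁻¹⁰ m, v = Zαc/n = 2.188 × 10⁶ m/s
a = v²/r = (2.188 × 10⁶)² / 1.588 × 10⁻¹⁰ = 3.014 × 10²² m/s²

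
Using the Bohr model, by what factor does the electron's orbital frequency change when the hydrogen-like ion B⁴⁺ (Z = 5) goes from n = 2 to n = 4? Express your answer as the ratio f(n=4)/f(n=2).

f ∝ Z^2 · n^-3; with Z fixed, f ∝ n^-3.
f(n=4)/f(n=2) = (4/2)^-3 = 1/8

1/8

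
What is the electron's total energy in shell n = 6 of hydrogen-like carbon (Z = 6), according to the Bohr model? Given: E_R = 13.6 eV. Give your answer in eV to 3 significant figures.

E_n = −E_R·Z²/n² = −13.6 × 6²/6² = -13.6 eV

-13.6 eV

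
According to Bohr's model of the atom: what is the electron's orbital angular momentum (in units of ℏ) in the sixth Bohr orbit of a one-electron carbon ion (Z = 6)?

6

L_n = nℏ, so L/ℏ = n = 6.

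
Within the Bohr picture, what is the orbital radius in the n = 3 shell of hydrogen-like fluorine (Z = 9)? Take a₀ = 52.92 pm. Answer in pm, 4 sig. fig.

r_n = n²a₀/Z = 3² × 52.92 / 9
    = 9 × 52.92 / 9 = 52.92 pm

52.92 pm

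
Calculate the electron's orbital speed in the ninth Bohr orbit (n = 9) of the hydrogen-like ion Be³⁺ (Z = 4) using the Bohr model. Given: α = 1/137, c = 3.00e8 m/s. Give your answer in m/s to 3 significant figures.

v_n = Zαc/n = 4 × 0.00730 × 3.00e8 / 9
    = 9.73e5 m/s

9.73e5 m/s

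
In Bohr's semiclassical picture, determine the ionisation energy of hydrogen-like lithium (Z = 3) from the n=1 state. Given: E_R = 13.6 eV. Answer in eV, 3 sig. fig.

E_n = −E_R·Z²/n² = −13.6 × 3²/1² eV = -122 eV
Ionisation energy = −E_n = 122 eV

122 eV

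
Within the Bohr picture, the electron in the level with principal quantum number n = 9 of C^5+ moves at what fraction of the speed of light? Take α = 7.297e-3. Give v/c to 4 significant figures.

v_n = Zαc/n, so v/c = Zα/n = 6 × 0.007297 / 9 = 0.004865

0.004865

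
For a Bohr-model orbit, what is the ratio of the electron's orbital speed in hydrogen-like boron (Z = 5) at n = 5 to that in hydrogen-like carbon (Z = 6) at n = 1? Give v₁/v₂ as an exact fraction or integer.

1/6

v ∝ Z^1 · n^-1
v₁/v₂ = (5/6)^1 · (5/1)^-1 = 1/6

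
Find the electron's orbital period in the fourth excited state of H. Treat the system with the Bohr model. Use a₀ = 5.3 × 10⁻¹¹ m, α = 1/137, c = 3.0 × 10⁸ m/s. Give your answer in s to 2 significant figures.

1.9 × 10⁻¹⁴ s

r = n²a₀/Z = 5²·5.3 × 10⁻¹¹/1 = 1.3 × 10⁻⁹ m
v = Zαc/n = 1·0.0073·3.0 × 10⁸/5 = 4.4 × 10⁵ m/s
T = 2πr/v = 1.9 × 10⁻¹⁴ s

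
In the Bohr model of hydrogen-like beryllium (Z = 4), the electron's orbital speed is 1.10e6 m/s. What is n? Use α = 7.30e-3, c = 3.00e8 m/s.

8

v_n = Zαc/n ⇒ n = Zαc/v = 4 × 0.00730 × 3.00e8 / 1.10e6 ≈ 7.96
n = 8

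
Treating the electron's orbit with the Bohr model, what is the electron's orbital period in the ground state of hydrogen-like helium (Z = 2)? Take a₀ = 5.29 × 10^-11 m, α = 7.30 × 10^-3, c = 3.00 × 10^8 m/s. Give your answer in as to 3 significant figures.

r = n²a₀/Z = 1²·5.29 × 10^-11/2 = 2.65 × 10^-11 m
v = Zαc/n = 2·0.00730·3.00 × 10^8/1 = 4.38 × 10^6 m/s
T = 2πr/v = 3.79 × 10^-17 s = 37.9 as

37.9 as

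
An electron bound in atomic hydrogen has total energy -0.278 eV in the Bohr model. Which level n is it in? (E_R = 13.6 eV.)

7

E_n = −E_R Z²/n² ⇒ n² = E_R Z²/(−E_n) = 13.6 × 1² / 0.278 ≈ 48.92
n = 7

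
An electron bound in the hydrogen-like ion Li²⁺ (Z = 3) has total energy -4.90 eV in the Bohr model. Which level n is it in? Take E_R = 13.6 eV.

5

E_n = −E_R Z²/n² ⇒ n² = E_R Z²/(−E_n) = 13.6 × 3² / 4.90 ≈ 24.98
n = 5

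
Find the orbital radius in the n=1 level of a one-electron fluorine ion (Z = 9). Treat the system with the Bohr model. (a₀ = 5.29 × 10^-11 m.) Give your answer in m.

5.88 × 10^-12 m

r_n = n²a₀/Z = 1² × 5.29 × 10^-11 / 9
    = 1 × 5.29 × 10^-11 / 9 = 5.88 × 10^-12 m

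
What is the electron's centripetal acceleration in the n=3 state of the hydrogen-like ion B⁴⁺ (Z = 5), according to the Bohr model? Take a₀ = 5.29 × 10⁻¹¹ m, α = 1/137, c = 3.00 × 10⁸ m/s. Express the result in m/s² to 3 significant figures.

1.40 × 10²³ m/s²

r = n²a₀/Z = 9.52 × 10⁻¹¹ m, v = Zαc/n = 3.65 × 10⁶ m/s
a = v²/r = (3.65 × 10⁶)² / 9.52 × 10⁻¹¹ = 1.40 × 10²³ m/s²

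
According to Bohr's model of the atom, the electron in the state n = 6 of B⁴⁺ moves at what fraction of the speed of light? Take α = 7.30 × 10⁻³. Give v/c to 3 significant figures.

v_n = Zαc/n, so v/c = Zα/n = 5 × 0.00730 / 6 = 0.00608

0.00608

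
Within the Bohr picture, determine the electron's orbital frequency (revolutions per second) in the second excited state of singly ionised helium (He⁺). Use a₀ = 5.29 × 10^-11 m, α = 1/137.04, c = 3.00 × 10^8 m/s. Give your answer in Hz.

r = n²a₀/Z = 2.38 × 10^-10 m, v = Zαc/n = 1.46 × 10^6 m/s
f = v/(2πr) = 9.76 × 10^14 Hz

9.76 × 10^14 Hz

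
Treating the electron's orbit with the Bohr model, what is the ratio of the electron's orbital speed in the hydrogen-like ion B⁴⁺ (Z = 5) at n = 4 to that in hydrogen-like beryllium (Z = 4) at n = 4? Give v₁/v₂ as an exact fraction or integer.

v ∝ Z^1 · n^-1
v₁/v₂ = (5/4)^1 · (4/4)^-1 = 5/4

5/4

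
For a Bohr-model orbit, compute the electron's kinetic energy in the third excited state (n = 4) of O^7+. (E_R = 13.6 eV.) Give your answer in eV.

For a Coulomb orbit the virial theorem gives K = −E_n.
E_n = −E_R·Z²/n², so K = E_R·Z²/n² = 13.6 × 8²/4² = 54.4 eV

54.4 eV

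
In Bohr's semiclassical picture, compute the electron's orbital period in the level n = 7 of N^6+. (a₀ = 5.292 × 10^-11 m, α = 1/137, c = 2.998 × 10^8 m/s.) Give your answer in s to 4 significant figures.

1.064 × 10^-15 s

r = n²a₀/Z = 7²·5.292 × 10^-11/7 = 3.704 × 10^-10 m
v = Zαc/n = 7·0.007299·2.998 × 10^8/7 = 2.188 × 10^6 m/s
T = 2πr/v = 1.064 × 10^-15 s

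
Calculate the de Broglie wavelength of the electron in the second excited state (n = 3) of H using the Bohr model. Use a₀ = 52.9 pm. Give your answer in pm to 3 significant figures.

997 pm

The Bohr quantisation condition is nλ = 2πr_n.
r_n = n²a₀/Z = 476 pm
λ = 2πr_n/n = 2π·476/3 = 997 pm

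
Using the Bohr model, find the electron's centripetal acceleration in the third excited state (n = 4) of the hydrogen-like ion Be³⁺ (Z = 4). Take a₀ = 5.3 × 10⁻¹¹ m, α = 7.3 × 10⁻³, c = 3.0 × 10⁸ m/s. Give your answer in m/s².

r = n²a₀/Z = 2.1 × 10⁻¹⁰ m, v = Zαc/n = 2.2 × 10⁶ m/s
a = v²/r = (2.2 × 10⁶)² / 2.1 × 10⁻¹⁰ = 2.3 × 10²² m/s²

2.3 × 10²² m/s²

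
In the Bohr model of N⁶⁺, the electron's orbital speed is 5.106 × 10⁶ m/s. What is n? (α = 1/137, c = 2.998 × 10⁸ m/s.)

3

v_n = Zαc/n ⇒ n = Zαc/v = 7 × 0.007299 × 2.998 × 10⁸ / 5.106 × 10⁶ ≈ 3.00
n = 3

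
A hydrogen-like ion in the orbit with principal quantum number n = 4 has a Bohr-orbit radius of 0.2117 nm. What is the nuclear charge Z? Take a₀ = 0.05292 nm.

4

r_n = n²a₀/Z ⇒ Z = n²a₀/r = 4² × 0.05292 / 0.2117 ≈ 4.00
Z = 4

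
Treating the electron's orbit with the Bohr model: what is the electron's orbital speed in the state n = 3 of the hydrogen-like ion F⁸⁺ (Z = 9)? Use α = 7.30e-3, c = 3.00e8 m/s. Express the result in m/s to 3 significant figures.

6.57e6 m/s

v_n = Zαc/n = 9 × 0.00730 × 3.00e8 / 3
    = 6.57e6 m/s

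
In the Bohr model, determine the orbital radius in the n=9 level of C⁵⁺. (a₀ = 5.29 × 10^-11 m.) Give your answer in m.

7.14 × 10^-10 m

r_n = n²a₀/Z = 9² × 5.29 × 10^-11 / 6
    = 81 × 5.29 × 10^-11 / 6 = 7.14 × 10^-10 m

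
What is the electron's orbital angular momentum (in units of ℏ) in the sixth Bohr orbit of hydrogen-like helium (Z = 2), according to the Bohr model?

6

L_n = nℏ, so L/ℏ = n = 6.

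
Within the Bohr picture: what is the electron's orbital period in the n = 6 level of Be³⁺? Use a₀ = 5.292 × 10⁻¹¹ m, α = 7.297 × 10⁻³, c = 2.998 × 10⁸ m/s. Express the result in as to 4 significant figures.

r = n²a₀/Z = 6²·5.292 × 10⁻¹¹/4 = 4.763 × 10⁻¹⁰ m
v = Zαc/n = 4·0.007297·2.998 × 10⁸/6 = 1.458 × 10⁶ m/s
T = 2πr/v = 2.052 × 10⁻¹⁵ s = 2052 as

2052 as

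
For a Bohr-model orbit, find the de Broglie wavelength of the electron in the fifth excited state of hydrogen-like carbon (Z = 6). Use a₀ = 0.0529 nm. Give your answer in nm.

The Bohr quantisation condition is nλ = 2πr_n.
r_n = n²a₀/Z = 0.317 nm
λ = 2πr_n/n = 2π·0.317/6 = 0.332 nm

0.332 nm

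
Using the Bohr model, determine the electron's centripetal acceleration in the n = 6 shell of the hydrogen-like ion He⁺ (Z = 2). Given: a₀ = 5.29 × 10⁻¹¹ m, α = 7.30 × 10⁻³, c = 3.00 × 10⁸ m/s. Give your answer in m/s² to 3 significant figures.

r = n²a₀/Z = 9.52 × 10⁻¹⁰ m, v = Zαc/n = 7.30 × 10⁵ m/s
a = v²/r = (7.30 × 10⁵)² / 9.52 × 10⁻¹⁰ = 5.60 × 10²⁰ m/s²

5.60 × 10²⁰ m/s²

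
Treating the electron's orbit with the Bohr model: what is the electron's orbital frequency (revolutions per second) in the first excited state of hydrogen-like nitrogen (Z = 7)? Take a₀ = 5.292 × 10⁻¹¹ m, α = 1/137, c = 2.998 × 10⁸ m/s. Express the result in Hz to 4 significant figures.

4.031 × 10¹⁶ Hz

r = n²a₀/Z = 3.024 × 10⁻¹¹ m, v = Zαc/n = 7.659 × 10⁶ m/s
f = v/(2πr) = 4.031 × 10¹⁶ Hz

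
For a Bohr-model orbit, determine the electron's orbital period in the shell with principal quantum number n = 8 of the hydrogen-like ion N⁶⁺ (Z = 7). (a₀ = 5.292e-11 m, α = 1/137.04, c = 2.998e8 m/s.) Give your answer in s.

1.588e-15 s

r = n²a₀/Z = 8²·5.292e-11/7 = 4.838e-10 m
v = Zαc/n = 7·0.007297·2.998e8/8 = 1.914e6 m/s
T = 2πr/v = 1.588e-15 s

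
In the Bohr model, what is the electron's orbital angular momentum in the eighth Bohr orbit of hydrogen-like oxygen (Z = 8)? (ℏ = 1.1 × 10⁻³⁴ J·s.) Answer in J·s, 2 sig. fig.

L_n = nℏ = 8 × 1.1 × 10⁻³⁴ = 8.8 × 10⁻³⁴ J·s

8.8 × 10⁻³⁴ J·s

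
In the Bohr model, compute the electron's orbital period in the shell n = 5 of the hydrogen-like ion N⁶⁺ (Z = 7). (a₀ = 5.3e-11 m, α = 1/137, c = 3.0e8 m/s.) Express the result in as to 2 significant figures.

390 as

r = n²a₀/Z = 5²·5.3e-11/7 = 1.9e-10 m
v = Zαc/n = 7·0.0073·3.0e8/5 = 3.1e6 m/s
T = 2πr/v = 3.9e-16 s = 390 as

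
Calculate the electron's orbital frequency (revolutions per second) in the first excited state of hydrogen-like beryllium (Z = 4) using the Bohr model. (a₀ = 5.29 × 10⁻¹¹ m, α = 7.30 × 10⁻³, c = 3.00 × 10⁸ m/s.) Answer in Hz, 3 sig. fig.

1.32 × 10¹⁶ Hz

r = n²a₀/Z = 5.29 × 10⁻¹¹ m, v = Zαc/n = 4.38 × 10⁶ m/s
f = v/(2πr) = 1.32 × 10¹⁶ Hz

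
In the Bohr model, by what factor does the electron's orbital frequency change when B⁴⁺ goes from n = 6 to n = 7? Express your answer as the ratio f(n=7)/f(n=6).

f ∝ Z^2 · n^-3; with Z fixed, f ∝ n^-3.
f(n=7)/f(n=6) = (7/6)^-3 = 216/343

216/343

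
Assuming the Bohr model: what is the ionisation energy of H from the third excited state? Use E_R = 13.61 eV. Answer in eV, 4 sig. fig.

E_n = −E_R·Z²/n² = −13.61 × 1²/4² eV = -0.8506 eV
Ionisation energy = −E_n = 0.8506 eV

0.8506 eV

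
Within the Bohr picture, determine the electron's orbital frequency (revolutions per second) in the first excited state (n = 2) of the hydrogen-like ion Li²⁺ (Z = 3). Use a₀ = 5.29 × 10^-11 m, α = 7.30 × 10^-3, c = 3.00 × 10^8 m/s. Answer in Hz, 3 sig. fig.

r = n²a₀/Z = 7.05 × 10^-11 m, v = Zαc/n = 3.29 × 10^6 m/s
f = v/(2πr) = 7.41 × 10^15 Hz

7.41 × 10^15 Hz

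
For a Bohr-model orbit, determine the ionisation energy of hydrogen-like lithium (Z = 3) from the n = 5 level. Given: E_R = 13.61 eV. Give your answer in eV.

E_n = −E_R·Z²/n² = −13.61 × 3²/5² eV = -4.900 eV
Ionisation energy = −E_n = 4.900 eV

4.900 eV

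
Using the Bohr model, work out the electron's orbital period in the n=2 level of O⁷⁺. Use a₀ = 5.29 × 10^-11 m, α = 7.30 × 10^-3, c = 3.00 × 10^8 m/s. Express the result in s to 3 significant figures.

1.90 × 10^-17 s

r = n²a₀/Z = 2²·5.29 × 10^-11/8 = 2.65 × 10^-11 m
v = Zαc/n = 8·0.00730·3.00 × 10^8/2 = 8.76 × 10^6 m/s
T = 2πr/v = 1.90 × 10^-17 s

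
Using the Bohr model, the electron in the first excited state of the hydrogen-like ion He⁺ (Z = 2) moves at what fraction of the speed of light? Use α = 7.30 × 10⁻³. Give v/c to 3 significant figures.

v_n = Zαc/n, so v/c = Zα/n = 2 × 0.00730 / 2 = 0.00730

0.00730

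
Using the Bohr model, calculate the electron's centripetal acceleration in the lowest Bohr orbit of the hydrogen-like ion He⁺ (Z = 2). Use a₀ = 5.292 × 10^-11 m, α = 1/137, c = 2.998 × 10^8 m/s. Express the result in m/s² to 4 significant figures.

r = n²a₀/Z = 2.646 × 10^-11 m, v = Zαc/n = 4.377 × 10^6 m/s
a = v²/r = (4.377 × 10^6)² / 2.646 × 10^-11 = 7.239 × 10^23 m/s²

7.239 × 10^23 m/s²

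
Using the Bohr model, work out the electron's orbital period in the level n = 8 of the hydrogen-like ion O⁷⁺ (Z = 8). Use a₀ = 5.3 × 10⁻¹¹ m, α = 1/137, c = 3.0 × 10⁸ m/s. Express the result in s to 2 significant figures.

1.2 × 10⁻¹⁵ s

r = n²a₀/Z = 8²·5.3 × 10⁻¹¹/8 = 4.2 × 10⁻¹⁰ m
v = Zαc/n = 8·0.0073·3.0 × 10⁸/8 = 2.2 × 10⁶ m/s
T = 2πr/v = 1.2 × 10⁻¹⁵ s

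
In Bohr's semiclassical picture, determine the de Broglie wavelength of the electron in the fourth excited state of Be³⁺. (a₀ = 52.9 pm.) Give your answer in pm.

The Bohr quantisation condition is nλ = 2πr_n.
r_n = n²a₀/Z = 331 pm
λ = 2πr_n/n = 2π·331/5 = 415 pm

415 pm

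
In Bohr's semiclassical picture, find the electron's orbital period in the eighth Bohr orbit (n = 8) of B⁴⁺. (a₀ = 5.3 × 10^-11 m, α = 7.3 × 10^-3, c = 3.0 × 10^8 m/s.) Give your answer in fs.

r = n²a₀/Z = 8²·5.3 × 10^-11/5 = 6.8 × 10^-10 m
v = Zαc/n = 5·0.0073·3.0 × 10^8/8 = 1.4 × 10^6 m/s
T = 2πr/v = 3.1 × 10^-15 s = 3.1 fs

3.1 fs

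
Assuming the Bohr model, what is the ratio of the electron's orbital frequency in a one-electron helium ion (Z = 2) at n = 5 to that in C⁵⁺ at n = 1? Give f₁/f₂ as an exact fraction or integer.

f ∝ Z^2 · n^-3
f₁/f₂ = (2/6)^2 · (5/1)^-3 = 1/1125

1/1125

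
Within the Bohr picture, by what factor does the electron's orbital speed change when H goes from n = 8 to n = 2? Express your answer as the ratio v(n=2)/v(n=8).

4

v ∝ Z^1 · n^-1; with Z fixed, v ∝ n^-1.
v(n=2)/v(n=8) = (2/8)^-1 = 4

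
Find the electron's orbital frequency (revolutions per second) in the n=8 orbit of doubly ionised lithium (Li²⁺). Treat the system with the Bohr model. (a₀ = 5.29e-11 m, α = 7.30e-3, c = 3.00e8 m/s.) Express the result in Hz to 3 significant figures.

r = n²a₀/Z = 1.13e-9 m, v = Zαc/n = 8.21e5 m/s
f = v/(2πr) = 1.16e14 Hz

1.16e14 Hz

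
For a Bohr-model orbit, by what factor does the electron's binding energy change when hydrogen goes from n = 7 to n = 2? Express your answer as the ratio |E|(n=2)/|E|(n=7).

49/4

|E| ∝ Z^2 · n^-2; with Z fixed, |E| ∝ n^-2.
|E|(n=2)/|E|(n=7) = (2/7)^-2 = 49/4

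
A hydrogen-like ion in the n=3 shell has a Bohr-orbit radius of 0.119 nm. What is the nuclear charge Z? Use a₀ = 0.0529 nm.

4

r_n = n²a₀/Z ⇒ Z = n²a₀/r = 3² × 0.0529 / 0.119 ≈ 4.00
Z = 4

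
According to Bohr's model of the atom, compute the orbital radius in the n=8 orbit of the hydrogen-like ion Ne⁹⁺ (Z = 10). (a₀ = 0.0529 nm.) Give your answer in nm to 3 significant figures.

0.339 nm

r_n = n²a₀/Z = 8² × 0.0529 / 10
    = 64 × 0.0529 / 10 = 0.339 nm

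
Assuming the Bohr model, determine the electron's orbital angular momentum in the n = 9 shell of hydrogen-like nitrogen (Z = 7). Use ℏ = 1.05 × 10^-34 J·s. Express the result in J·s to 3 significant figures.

9.45 × 10^-34 J·s

L_n = nℏ = 9 × 1.05 × 10^-34 = 9.45 × 10^-34 J·s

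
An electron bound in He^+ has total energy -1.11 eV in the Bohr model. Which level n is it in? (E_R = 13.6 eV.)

7

E_n = −E_R Z²/n² ⇒ n² = E_R Z²/(−E_n) = 13.6 × 2² / 1.11 ≈ 49.01
n = 7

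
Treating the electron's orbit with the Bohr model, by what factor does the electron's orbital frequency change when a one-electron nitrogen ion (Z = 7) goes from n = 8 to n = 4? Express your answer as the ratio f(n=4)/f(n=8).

8

f ∝ Z^2 · n^-3; with Z fixed, f ∝ n^-3.
f(n=4)/f(n=8) = (4/8)^-3 = 8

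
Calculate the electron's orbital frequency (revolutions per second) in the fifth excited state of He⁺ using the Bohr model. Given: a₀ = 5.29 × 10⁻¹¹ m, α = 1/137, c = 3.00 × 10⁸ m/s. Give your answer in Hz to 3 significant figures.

r = n²a₀/Z = 9.52 × 10⁻¹⁰ m, v = Zαc/n = 7.30 × 10⁵ m/s
f = v/(2πr) = 1.22 × 10¹⁴ Hz

1.22 × 10¹⁴ Hz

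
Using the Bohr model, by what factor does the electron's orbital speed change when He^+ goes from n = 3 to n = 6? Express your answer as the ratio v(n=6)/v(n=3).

v ∝ Z^1 · n^-1; with Z fixed, v ∝ n^-1.
v(n=6)/v(n=3) = (6/3)^-1 = 1/2

1/2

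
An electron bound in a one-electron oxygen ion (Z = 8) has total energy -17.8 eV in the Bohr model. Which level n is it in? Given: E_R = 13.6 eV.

E_n = −E_R Z²/n² ⇒ n² = E_R Z²/(−E_n) = 13.6 × 8² / 17.8 ≈ 48.90
n = 7

7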